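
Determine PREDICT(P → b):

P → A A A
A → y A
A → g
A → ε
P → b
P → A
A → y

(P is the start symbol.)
PREDICT(P → b) = (FIRST(RHS) \ {ε}) ∪ (FOLLOW(P) if ε ∈ FIRST(RHS), i.e. RHS ⇒* ε)
FIRST(b) = { 'b' }
ε ∉ FIRST(b), so FOLLOW(P) is not added.
PREDICT(P → b) = { 'b' }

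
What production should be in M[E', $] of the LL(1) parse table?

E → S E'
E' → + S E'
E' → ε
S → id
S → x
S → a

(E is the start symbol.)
E' → ε

To find M[E', $], we find productions for E' where $ is in the predict set (PREDICT(N → α) = (FIRST(α) \ {ε}) ∪ (FOLLOW(N) if α ⇒* ε)).

Relevant sets:
  FOLLOW(E') = { $ }

E' → + S E': PREDICT = { '+' }
E' → ε: PREDICT = { $ }
  $ is in predict set, so this production goes in M[E', $]

M[E', $] = E' → ε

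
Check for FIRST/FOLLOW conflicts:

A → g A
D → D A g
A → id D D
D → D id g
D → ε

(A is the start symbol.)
Yes. D → D A g with FOLLOW(D) on { 'g', 'id' }; D → D id g with FOLLOW(D) on { 'g', 'id' }

A FIRST/FOLLOW conflict occurs when a non-terminal N has a nullable alternative N → β (β ⇒* ε) and another alternative N → α with FIRST(α) ∩ FOLLOW(N) ≠ ∅: on such a lookahead the parser cannot decide between expanding α and letting N vanish via β.

Nullable non-terminals: D.
FIRST sets used below: FIRST(D) = { 'g', 'id', ε }, FIRST(A) = { 'g', 'id' }

D: nullable alternative(s) D → ε; FOLLOW(D) = { $, 'g', 'id' }
  D → D A g: FIRST \ {ε} = { 'g', 'id' } — overlaps FOLLOW(D) on { 'g', 'id' }: CONFLICT
  D → D id g: FIRST \ {ε} = { 'g', 'id' } — overlaps FOLLOW(D) on { 'g', 'id' }: CONFLICT
  D → ε: FIRST \ {ε} = { } — this is the only nullable alternative, skip

A has no nullable alternative, so no FIRST/FOLLOW check is needed there.

So the grammar has 2 FIRST/FOLLOW conflicts (marked CONFLICT above).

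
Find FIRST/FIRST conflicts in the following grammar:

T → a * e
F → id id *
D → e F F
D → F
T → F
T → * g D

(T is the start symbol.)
A FIRST/FIRST conflict occurs when two productions N → α and N → β for the same non-terminal have FIRST(α) ∩ FIRST(β) ≠ ∅ (with ε ∈ FIRST of a nullable right-hand side, so two nullable alternatives also conflict).

FIRST sets of the non-terminals at (or reachable through a nullable prefix from) the front of some alternative:
  FIRST(F) = { 'id' }

Productions for T:
  T → a * e: FIRST = { 'a' }
  T → F: FIRST = { 'id' }
  T → * g D: FIRST = { '*' }
Productions for D:
  D → e F F: FIRST = { 'e' }
  D → F: FIRST = { 'id' }
F has only one production, so no FIRST/FIRST conflict is possible there.

All alternatives of each non-terminal have pairwise disjoint FIRST sets.

Answer: No FIRST/FIRST conflicts.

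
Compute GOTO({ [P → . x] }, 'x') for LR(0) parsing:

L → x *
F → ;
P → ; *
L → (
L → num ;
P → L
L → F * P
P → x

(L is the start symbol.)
{ [P → x .] }

GOTO(I, 'x') = CLOSURE({ [A → αX.β] : [A → α.Xβ] ∈ I, X = 'x' })

Items with dot before 'x', with the dot advanced:
  [P → . x] → [P → x .]
Closure adds nothing (no advanced item has the dot before a non-terminal).

GOTO = { [P → x .] }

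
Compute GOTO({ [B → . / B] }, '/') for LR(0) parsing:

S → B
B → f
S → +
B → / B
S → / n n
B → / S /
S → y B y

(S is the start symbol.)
{ [B → . / B], [B → . / S /], [B → . f], [B → / . B] }

GOTO(I, '/') = CLOSURE({ [A → αX.β] : [A → α.Xβ] ∈ I, X = '/' })

Items with dot before '/', with the dot advanced:
  [B → . / B] → [B → / . B]
Closure of the advanced items:
  [B → / . B] has the dot before B: add [B → . f], [B → . / B], [B → . / S /]

GOTO = { [B → . / B], [B → . / S /], [B → . f], [B → / . B] }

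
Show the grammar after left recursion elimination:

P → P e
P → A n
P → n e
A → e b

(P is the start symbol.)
P → A n P'
P → n e P'
P' → e P'
P' → ε
A → e b

P is directly left-recursive. The standard transformation for
  A → A α₁ | ... | A α_m | β₁ | ... | β_n
is
  A  → β₁ A' | ... | β_n A'
  A' → α₁ A' | ... | α_m A' | ε

P → A n becomes P → A n P'
P → n e becomes P → n e P'
P → P e becomes P' → e P'
Add P' → ε

Productions for other non-terminals are unchanged:
  A → e b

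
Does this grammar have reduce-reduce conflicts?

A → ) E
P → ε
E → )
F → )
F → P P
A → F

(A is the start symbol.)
A reduce-reduce conflict occurs when an LR(0) state has two complete items [A → α .] and [B → β .] — both call for a reduction, and with no lookahead the parser cannot choose between them.

Augment with A' → A and build the canonical LR(0) collection (I0 = CLOSURE({[A' → . A]}), then GOTO on every symbol after a dot until no new states appear). It has 8 states:
  I0: { [A → . ) E], [A → . F], [A' → . A], [F → . )], [F → . P P], [P → .] }  — shift, reduce
  I1: { [A → ) . E], [E → . )], [F → ) .] }  — shift, reduce
  I2: { [A' → A .] }  — accept
  I3: { [A → F .] }  — reduce
  I4: { [F → P . P], [P → .] }  — reduce
  I5: { [F → P P .] }  — reduce
  I6: { [E → ) .] }  — reduce
  I7: { [A → ) E .] }  — reduce

No state contains more than one complete item.

Answer: No reduce-reduce conflicts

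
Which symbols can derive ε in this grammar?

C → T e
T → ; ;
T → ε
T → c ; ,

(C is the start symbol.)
ε-productions: T → ε
So T is immediately nullable.
No further non-terminal can be added: every production for the remaining non-terminals contains a terminal or a non-nullable non-terminal.
Nullable = { 'T' }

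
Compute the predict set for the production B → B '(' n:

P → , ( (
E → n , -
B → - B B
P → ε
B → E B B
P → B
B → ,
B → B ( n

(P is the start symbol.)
PREDICT(B → B '(' n) = (FIRST(RHS) \ {ε}) ∪ (FOLLOW(B) if ε ∈ FIRST(RHS), i.e. RHS ⇒* ε)
FIRST(B) = { ',', '-', 'n' }
FIRST(B '(' n) = { ',', '-', 'n' }
ε ∉ FIRST(B '(' n), so FOLLOW(B) is not added.
PREDICT(B → B '(' n) = { ',', '-', 'n' }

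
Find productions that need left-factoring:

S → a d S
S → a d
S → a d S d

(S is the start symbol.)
Left-factoring is needed when two productions for the same non-terminal
share a common prefix on the right-hand side.

Productions for S:
  S → a d S
  S → a d
  S → a d S d

Found common prefix 'a d' in productions for S

Answer: Yes, S has productions with common prefix 'a d'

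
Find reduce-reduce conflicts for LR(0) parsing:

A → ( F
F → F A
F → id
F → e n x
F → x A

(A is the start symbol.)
No reduce-reduce conflicts

A reduce-reduce conflict occurs when an LR(0) state has two complete items [A → α .] and [B → β .] — both call for a reduction, and with no lookahead the parser cannot choose between them.

Augment with A' → A and build the canonical LR(0) collection (I0 = CLOSURE({[A' → . A]}), then GOTO on every symbol after a dot until no new states appear). It has 11 states:
  I0: { [A → . ( F], [A' → . A] }  — shift
  I1: { [A → ( . F], [F → . F A], [F → . e n x], [F → . id], [F → . x A] }  — shift
  I2: { [A' → A .] }  — accept
  I3: { [A → ( F .], [A → . ( F], [F → F . A] }  — shift, reduce
  I4: { [F → e . n x] }  — shift
  I5: { [F → id .] }  — reduce
  I6: { [A → . ( F], [F → x . A] }  — shift
  I7: { [F → x A .] }  — reduce
  I8: { [F → e n . x] }  — shift
  I9: { [F → e n x .] }  — reduce
  I10: { [F → F A .] }  — reduce

No state contains more than one complete item.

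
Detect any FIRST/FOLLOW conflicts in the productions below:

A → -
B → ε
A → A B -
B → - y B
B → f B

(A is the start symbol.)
Nullable non-terminals: B.

B: nullable alternative(s) B → ε; FOLLOW(B) = { '-' }
  B → ε: FIRST \ {ε} = { } — this is the only nullable alternative, skip
  B → - y B: FIRST \ {ε} = { '-' } — overlaps FOLLOW(B) on { '-' }: CONFLICT
  B → f B: FIRST \ {ε} = { 'f' } — disjoint from FOLLOW(B)

A has no nullable alternative, so no FIRST/FOLLOW check is needed there.

So the grammar has 1 FIRST/FOLLOW conflict (marked CONFLICT above).

Answer: Yes. B → '-' y B with FOLLOW(B) on { '-' }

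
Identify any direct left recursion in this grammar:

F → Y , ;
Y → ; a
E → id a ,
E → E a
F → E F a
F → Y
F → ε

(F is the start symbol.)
F → Y , ;: starts with Y
Y → ; a: starts with ';'
E → id a ,: starts with id
E → E a: LEFT RECURSIVE (starts with E)
F → E F a: starts with E
F → Y: starts with Y
F → ε: starts with ε

The grammar has direct left recursion on: E.

Answer: Yes, E is left-recursive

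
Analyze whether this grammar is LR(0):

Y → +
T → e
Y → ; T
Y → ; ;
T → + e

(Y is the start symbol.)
Yes, the grammar is LR(0)

Augment with Y' → Y and build the canonical LR(0) collection (I0 = CLOSURE({[Y' → . Y]}), then GOTO on every symbol after a dot until no new states appear). It has 9 states:
  I0: { [Y → . +], [Y → . ; ;], [Y → . ; T], [Y' → . Y] }  — shift
  I1: { [Y → + .] }  — reduce
  I2: { [T → . + e], [T → . e], [Y → ; . ;], [Y → ; . T] }  — shift
  I3: { [Y' → Y .] }  — accept
  I4: { [T → + . e] }  — shift
  I5: { [Y → ; ; .] }  — reduce
  I6: { [Y → ; T .] }  — reduce
  I7: { [T → e .] }  — reduce
  I8: { [T → + e .] }  — reduce

Every state is either a pure shift/goto state or contains exactly one complete item and nothing to shift — no conflicts. The grammar is LR(0).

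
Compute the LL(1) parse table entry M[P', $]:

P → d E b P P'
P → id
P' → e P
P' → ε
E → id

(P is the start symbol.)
P' → ε

To find M[P', $], we find productions for P' where $ is in the predict set (PREDICT(N → α) = (FIRST(α) \ {ε}) ∪ (FOLLOW(N) if α ⇒* ε)).

Relevant sets:
  FOLLOW(P') = { $, 'e' }

P' → e P: PREDICT = { 'e' }
P' → ε: PREDICT = { $, 'e' }
  $ is in predict set, so this production goes in M[P', $]

M[P', $] = P' → ε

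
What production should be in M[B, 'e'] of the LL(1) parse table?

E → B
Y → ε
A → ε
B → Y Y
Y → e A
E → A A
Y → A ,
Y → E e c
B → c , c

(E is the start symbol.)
B → Y Y

To find M[B, 'e'], we find productions for B where 'e' is in the predict set (PREDICT(N → α) = (FIRST(α) \ {ε}) ∪ (FOLLOW(N) if α ⇒* ε)).

Relevant sets:
  FIRST(Y) = { ',', 'c', 'e', ε }
  FOLLOW(B) = { $, 'e' }

B → Y Y: PREDICT = { $, ',', 'c', 'e' }
  'e' is in predict set, so this production goes in M[B, 'e']
B → c , c: PREDICT = { 'c' }

M[B, 'e'] = B → Y Y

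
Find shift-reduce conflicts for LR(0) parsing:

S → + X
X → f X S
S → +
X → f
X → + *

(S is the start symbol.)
A shift-reduce conflict occurs when an LR(0) state has both:
  - a complete (reduce) item [A → α .] (dot at the end), and
  - a shift item [B → β . c γ] (dot before a terminal).

Augment with S' → S and build the canonical LR(0) collection (I0 = CLOSURE({[S' → . S]}), then GOTO on every symbol after a dot until no new states appear). It has 9 states:
  I0: { [S → . + X], [S → . +], [S' → . S] }  — shift
  I1: { [S → + . X], [S → + .], [X → . + *], [X → . f X S], [X → . f] }  — shift, reduce
  I2: { [S' → S .] }  — accept
  I3: { [X → + . *] }  — shift
  I4: { [S → + X .] }  — reduce
  I5: { [X → . + *], [X → . f X S], [X → . f], [X → f . X S], [X → f .] }  — shift, reduce
  I6: { [S → . + X], [S → . +], [X → f X . S] }  — shift
  I7: { [X → f X S .] }  — reduce
  I8: { [X → + * .] }  — reduce

I1 contains reduce item [S → + .] and shift items [X → . + *], [X → . f], [X → . f X S] — shift-reduce conflict.
I5 contains reduce item [X → f .] and shift items [X → . + *], [X → . f], [X → . f X S] — shift-reduce conflict.

Answer: Yes — I1: [S → + .] vs [X → . + *]; I5: [X → f .] vs [X → . + *]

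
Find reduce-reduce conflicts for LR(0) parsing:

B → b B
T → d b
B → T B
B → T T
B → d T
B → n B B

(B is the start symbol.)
A reduce-reduce conflict occurs when an LR(0) state has two complete items [A → α .] and [B → β .] — both call for a reduction, and with no lookahead the parser cannot choose between them.

Augment with B' → B and build the canonical LR(0) collection (I0 = CLOSURE({[B' → . B]}), then GOTO on every symbol after a dot until no new states appear). It has 14 states:
  I0: { [B → . T B], [B → . T T], [B → . b B], [B → . d T], [B → . n B B], [B' → . B], [T → . d b] }  — shift
  I1: { [B' → B .] }  — accept
  I2: { [B → . T B], [B → . T T], [B → . b B], [B → . d T], [B → . n B B], [B → T . B], [B → T . T], [T → . d b] }  — shift
  I3: { [B → . T B], [B → . T T], [B → . b B], [B → . d T], [B → . n B B], [B → b . B], [T → . d b] }  — shift
  I4: { [B → d . T], [T → . d b], [T → d . b] }  — shift
  I5: { [B → . T B], [B → . T T], [B → . b B], [B → . d T], [B → . n B B], [B → n . B B], [T → . d b] }  — shift
  I6: { [B → . T B], [B → . T T], [B → . b B], [B → . d T], [B → . n B B], [B → n B . B], [T → . d b] }  — shift
  I7: { [B → n B B .] }  — reduce
  I8: { [B → d T .] }  — reduce
  I9: { [T → d b .] }  — reduce
  I10: { [T → d . b] }  — shift
  I11: { [B → b B .] }  — reduce
  I12: { [B → T B .] }  — reduce
  I13: { [B → . T B], [B → . T T], [B → . b B], [B → . d T], [B → . n B B], [B → T . B], [B → T . T], [B → T T .], [T → . d b] }  — shift, reduce

No state contains more than one complete item.

Answer: No reduce-reduce conflicts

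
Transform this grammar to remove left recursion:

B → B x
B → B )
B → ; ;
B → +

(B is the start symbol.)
B is directly left-recursive. The standard transformation for
  A → A α₁ | ... | A α_m | β₁ | ... | β_n
is
  A  → β₁ A' | ... | β_n A'
  A' → α₁ A' | ... | α_m A' | ε

B → ; ; becomes B → ; ; B'
B → + becomes B → + B'
B → B x becomes B' → x B'
B → B ) becomes B' → ) B'
Add B' → ε

Resulting grammar:
B → ; ; B'
B → + B'
B' → x B'
B' → ) B'
B' → ε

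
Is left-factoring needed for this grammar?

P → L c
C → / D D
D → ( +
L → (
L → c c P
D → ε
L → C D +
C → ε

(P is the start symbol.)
Left-factoring is needed when two productions for the same non-terminal
share a common prefix on the right-hand side.

Productions for C:
  C → / D D
  C → ε
Productions for D:
  D → ( +
  D → ε
Productions for L:
  L → (
  L → c c P
  L → C D +

No common prefixes found.

Answer: No, left-factoring is not needed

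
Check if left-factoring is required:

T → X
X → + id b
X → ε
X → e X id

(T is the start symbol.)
Left-factoring is needed when two productions for the same non-terminal
share a common prefix on the right-hand side.

Productions for X:
  X → + id b
  X → ε
  X → e X id

No common prefixes found.

Answer: No, left-factoring is not needed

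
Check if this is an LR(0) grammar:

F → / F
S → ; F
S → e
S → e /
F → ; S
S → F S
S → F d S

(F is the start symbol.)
No. Shift-reduce conflict between [S → e .] and [S → e . /]

A grammar is LR(0) if no state in the canonical LR(0) collection has:
  - both a shift item (dot before a terminal) and a complete item (shift-reduce conflict), or
  - two or more complete items (reduce-reduce conflict; the accept item [F' → F .] counts as a complete item here).

Augment with F' → F and build the canonical LR(0) collection (I0 = CLOSURE({[F' → . F]}), then GOTO on every symbol after a dot until no new states appear). It has 14 states:
  I0: { [F → . / F], [F → . ; S], [F' → . F] }  — shift
  I1: { [F → . / F], [F → . ; S], [F → / . F] }  — shift
  I2: { [F → . / F], [F → . ; S], [F → ; . S], [S → . ; F], [S → . F S], [S → . F d S], [S → . e /], [S → . e] }  — shift
  I3: { [F' → F .] }  — accept
  I4: { [F → . / F], [F → . ; S], [F → ; . S], [S → . ; F], [S → . F S], [S → . F d S], [S → . e /], [S → . e], [S → ; . F] }  — shift
  I5: { [F → . / F], [F → . ; S], [S → . ; F], [S → . F S], [S → . F d S], [S → . e /], [S → . e], [S → F . S], [S → F . d S] }  — shift
  I6: { [F → ; S .] }  — reduce
  I7: { [S → e . /], [S → e .] }  — shift, reduce
  I8: { [S → e / .] }  — reduce
  I9: { [S → F S .] }  — reduce
  I10: { [F → . / F], [F → . ; S], [S → . ; F], [S → . F S], [S → . F d S], [S → . e /], [S → . e], [S → F d . S] }  — shift
  I11: { [S → F d S .] }  — reduce
  I12: { [F → . / F], [F → . ; S], [S → . ; F], [S → . F S], [S → . F d S], [S → . e /], [S → . e], [S → ; F .], [S → F . S], [S → F . d S] }  — shift, reduce
  I13: { [F → / F .] }  — reduce

Conflict in state I7:
  Shift-reduce conflict between [S → e .] and [S → e . /]
So the grammar is NOT LR(0).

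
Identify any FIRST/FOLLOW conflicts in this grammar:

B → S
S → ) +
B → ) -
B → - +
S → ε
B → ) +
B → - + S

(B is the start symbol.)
A FIRST/FOLLOW conflict occurs when a non-terminal N has a nullable alternative N → β (β ⇒* ε) and another alternative N → α with FIRST(α) ∩ FOLLOW(N) ≠ ∅: on such a lookahead the parser cannot decide between expanding α and letting N vanish via β.

Nullable non-terminals: B, S.
FIRST sets used below: FIRST(S) = { ')', ε }

B: nullable alternative(s) B → S; FOLLOW(B) = { $ }
  B → S: FIRST \ {ε} = { ')' } — this is the only nullable alternative, skip
  B → ) -: FIRST \ {ε} = { ')' } — disjoint from FOLLOW(B)
  B → - +: FIRST \ {ε} = { '-' } — disjoint from FOLLOW(B)
  B → ) +: FIRST \ {ε} = { ')' } — disjoint from FOLLOW(B)
  B → - + S: FIRST \ {ε} = { '-' } — disjoint from FOLLOW(B)

S: nullable alternative(s) S → ε; FOLLOW(S) = { $ }
  S → ) +: FIRST \ {ε} = { ')' } — disjoint from FOLLOW(S)
  S → ε: FIRST \ {ε} = { } — this is the only nullable alternative, skip

No FIRST/FOLLOW conflicts found.

Answer: No FIRST/FOLLOW conflicts.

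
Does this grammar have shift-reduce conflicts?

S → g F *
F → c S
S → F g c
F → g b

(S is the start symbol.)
No shift-reduce conflicts

Augment with S' → S and build the canonical LR(0) collection (I0 = CLOSURE({[S' → . S]}), then GOTO on every symbol after a dot until no new states appear). It has 12 states:
  I0: { [F → . c S], [F → . g b], [S → . F g c], [S → . g F *], [S' → . S] }  — shift
  I1: { [S → F . g c] }  — shift
  I2: { [S' → S .] }  — accept
  I3: { [F → . c S], [F → . g b], [F → c . S], [S → . F g c], [S → . g F *] }  — shift
  I4: { [F → . c S], [F → . g b], [F → g . b], [S → g . F *] }  — shift
  I5: { [S → g F . *] }  — shift
  I6: { [F → g b .] }  — reduce
  I7: { [F → g . b] }  — shift
  I8: { [S → g F * .] }  — reduce
  I9: { [F → c S .] }  — reduce
  I10: { [S → F g . c] }  — shift
  I11: { [S → F g c .] }  — reduce

No state contains both a complete item and a shift item.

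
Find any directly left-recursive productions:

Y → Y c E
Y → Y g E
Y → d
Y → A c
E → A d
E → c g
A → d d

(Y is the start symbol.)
Direct left recursion occurs when N → N α for some non-terminal N (the right-hand side begins with the left-hand side itself).

Y → Y c E: LEFT RECURSIVE (starts with Y)
Y → Y g E: LEFT RECURSIVE (starts with Y)
Y → d: starts with d
Y → A c: starts with A
E → A d: starts with A
E → c g: starts with c
A → d d: starts with d

The grammar has direct left recursion on: Y.

Answer: Yes, Y is left-recursive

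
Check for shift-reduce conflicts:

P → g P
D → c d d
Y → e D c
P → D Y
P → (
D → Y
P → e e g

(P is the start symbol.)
A shift-reduce conflict occurs when an LR(0) state has both:
  - a complete (reduce) item [A → α .] (dot at the end), and
  - a shift item [B → β . c γ] (dot before a terminal).

Augment with P' → P and build the canonical LR(0) collection (I0 = CLOSURE({[P' → . P]}), then GOTO on every symbol after a dot until no new states appear). It has 17 states:
  I0: { [D → . Y], [D → . c d d], [P → . (], [P → . D Y], [P → . e e g], [P → . g P], [P' → . P], [Y → . e D c] }  — shift
  I1: { [P → ( .] }  — reduce
  I2: { [P → D . Y], [Y → . e D c] }  — shift
  I3: { [P' → P .] }  — accept
  I4: { [D → Y .] }  — reduce
  I5: { [D → c . d d] }  — shift
  I6: { [D → . Y], [D → . c d d], [P → e . e g], [Y → . e D c], [Y → e . D c] }  — shift
  I7: { [D → . Y], [D → . c d d], [P → . (], [P → . D Y], [P → . e e g], [P → . g P], [P → g . P], [Y → . e D c] }  — shift
  I8: { [P → g P .] }  — reduce
  I9: { [Y → e D . c] }  — shift
  I10: { [D → . Y], [D → . c d d], [P → e e . g], [Y → . e D c], [Y → e . D c] }  — shift
  I11: { [D → . Y], [D → . c d d], [Y → . e D c], [Y → e . D c] }  — shift
  I12: { [P → e e g .] }  — reduce
  I13: { [Y → e D c .] }  — reduce
  I14: { [D → c d . d] }  — shift
  I15: { [D → c d d .] }  — reduce
  I16: { [P → D Y .] }  — reduce

No state contains both a complete item and a shift item.

Answer: No shift-reduce conflicts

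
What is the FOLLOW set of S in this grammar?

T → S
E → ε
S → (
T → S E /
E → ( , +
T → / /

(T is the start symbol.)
{ $, '(', '/' }

To compute FOLLOW(S), find every occurrence of S on a right-hand side N → α S β: add FIRST(β) \ {ε}, and if β is empty or nullable also add FOLLOW(N). Iterate to a fixed point.

In T → S: S is at the end, add FOLLOW(T)
In T → S E /: S is followed by E '/', add FIRST(E '/') \ {ε} = { '(', '/' }

The FOLLOW sets referred to above (computed the same way, to a fixed point):
  FOLLOW(T) = { $ }

Taking the union: FOLLOW(S) = { $, '(', '/' }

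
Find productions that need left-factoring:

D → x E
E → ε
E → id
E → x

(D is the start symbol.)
Left-factoring is needed when two productions for the same non-terminal
share a common prefix on the right-hand side.

Productions for E:
  E → ε
  E → id
  E → x

No common prefixes found.

Answer: No, left-factoring is not needed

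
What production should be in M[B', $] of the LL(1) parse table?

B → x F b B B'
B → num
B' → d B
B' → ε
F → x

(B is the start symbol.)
To find M[B', $], we find productions for B' where $ is in the predict set (PREDICT(N → α) = (FIRST(α) \ {ε}) ∪ (FOLLOW(N) if α ⇒* ε)).

Relevant sets:
  FOLLOW(B') = { $, 'd' }

B' → d B: PREDICT = { 'd' }
B' → ε: PREDICT = { $, 'd' }
  $ is in predict set, so this production goes in M[B', $]

M[B', $] = B' → ε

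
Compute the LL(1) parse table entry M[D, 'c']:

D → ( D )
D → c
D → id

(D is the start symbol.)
To find M[D, 'c'], we find productions for D where 'c' is in the predict set (PREDICT(N → α) = (FIRST(α) \ {ε}) ∪ (FOLLOW(N) if α ⇒* ε)).

D → ( D ): PREDICT = { '(' }
D → c: PREDICT = { 'c' }
  'c' is in predict set, so this production goes in M[D, 'c']
D → id: PREDICT = { 'id' }

M[D, 'c'] = D → c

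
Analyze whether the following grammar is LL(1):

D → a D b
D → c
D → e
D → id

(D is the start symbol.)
A grammar is LL(1) if for each non-terminal N with multiple productions, the predict sets of those productions are pairwise disjoint, where PREDICT(N → α) = (FIRST(α) \ {ε}) ∪ (FOLLOW(N) if α ⇒* ε).

For D:
  PREDICT(D → a D b) = { 'a' }
  PREDICT(D → c) = { 'c' }
  PREDICT(D → e) = { 'e' }
  PREDICT(D → id) = { 'id' }

All predict sets are disjoint. The grammar IS LL(1).

Answer: Yes, the grammar is LL(1).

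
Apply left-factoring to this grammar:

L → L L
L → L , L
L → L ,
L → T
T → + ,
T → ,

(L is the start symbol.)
Left-factoring transforms A → αβ₁ | αβ₂ into A → αA' and A' → β₁ | β₂
(α is the longest common prefix among the alternatives). Repeat until
no nonterminal has two alternatives with a common prefix.

Round 1: L has alternatives sharing prefix 'L'. Introduce L': L → L L'
  Add: L' → L
  Add: L' → , L
  Add: L' → ,

Round 2: L' has alternatives sharing prefix ','. Introduce L'': L' → , L''
  Add: L'' → L
  Add: L'' → ε

No remaining common prefixes — done.

Resulting grammar:
L → L L'
L' → L
L' → , L''
L'' → L
L'' → ε
L → T
T → + ,
T → ,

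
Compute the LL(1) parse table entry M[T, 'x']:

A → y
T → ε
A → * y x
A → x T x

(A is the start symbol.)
To find M[T, 'x'], we find productions for T where 'x' is in the predict set (PREDICT(N → α) = (FIRST(α) \ {ε}) ∪ (FOLLOW(N) if α ⇒* ε)).

Relevant sets:
  FOLLOW(T) = { 'x' }

T → ε: PREDICT = { 'x' }
  'x' is in predict set, so this production goes in M[T, 'x']

M[T, 'x'] = T → ε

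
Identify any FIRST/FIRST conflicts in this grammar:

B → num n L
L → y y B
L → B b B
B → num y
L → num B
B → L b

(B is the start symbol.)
A FIRST/FIRST conflict occurs when two productions N → α and N → β for the same non-terminal have FIRST(α) ∩ FIRST(β) ≠ ∅ (with ε ∈ FIRST of a nullable right-hand side, so two nullable alternatives also conflict).

FIRST sets of the non-terminals at (or reachable through a nullable prefix from) the front of some alternative:
  FIRST(L) = { 'num', 'y' }
  FIRST(B) = { 'num', 'y' }

Productions for B:
  B → num n L: FIRST = { 'num' }
  B → num y: FIRST = { 'num' }
  B → L b: FIRST = { 'num', 'y' }
Productions for L:
  L → y y B: FIRST = { 'y' }
  L → B b B: FIRST = { 'num', 'y' }
  L → num B: FIRST = { 'num' }

Conflict for B: B → num n L and B → num y
  Overlap: { 'num' }
Conflict for B: B → num n L and B → L b
  Overlap: { 'num' }
Conflict for B: B → num y and B → L b
  Overlap: { 'num' }
Conflict for L: L → y y B and L → B b B
  Overlap: { 'y' }
Conflict for L: L → B b B and L → num B
  Overlap: { 'num' }

Answer: Yes. B → num n L / B → num y on { 'num' }; B → num n L / B → L b on { 'num' }; B → num y / B → L b on { 'num' }; L → y y B / L → B b B on { 'y' }; L → B b B / L → num B on { 'num' }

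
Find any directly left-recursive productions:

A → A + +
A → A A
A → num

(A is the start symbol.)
Yes, A is left-recursive

Direct left recursion occurs when N → N α for some non-terminal N (the right-hand side begins with the left-hand side itself).

A → A + +: LEFT RECURSIVE (starts with A)
A → A A: LEFT RECURSIVE (starts with A)
A → num: starts with num

The grammar has direct left recursion on: A.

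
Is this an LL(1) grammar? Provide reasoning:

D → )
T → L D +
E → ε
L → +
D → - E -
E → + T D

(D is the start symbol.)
Yes, the grammar is LL(1).

Relevant sets:
  FOLLOW(E) = { '-' }

For D:
  PREDICT(D → ')') = { ')' }
  PREDICT(D → '-' E '-') = { '-' }
For E:
  PREDICT(E → ε) = { '-' }
  PREDICT(E → '+' T D) = { '+' }
T, L have a single production, so nothing to check there.

All predict sets are disjoint. The grammar IS LL(1).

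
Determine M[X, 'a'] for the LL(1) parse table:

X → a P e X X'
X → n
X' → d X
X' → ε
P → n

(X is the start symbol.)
X → a P e X X'

To find M[X, 'a'], we find productions for X where 'a' is in the predict set (PREDICT(N → α) = (FIRST(α) \ {ε}) ∪ (FOLLOW(N) if α ⇒* ε)).

X → a P e X X': PREDICT = { 'a' }
  'a' is in predict set, so this production goes in M[X, 'a']
X → n: PREDICT = { 'n' }

M[X, 'a'] = X → a P e X X'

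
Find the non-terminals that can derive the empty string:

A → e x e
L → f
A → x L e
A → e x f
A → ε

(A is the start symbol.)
{ 'A' }

A non-terminal is nullable if it can derive ε (the empty string): either it has an ε-production, or it has a production whose right-hand side consists entirely of nullable non-terminals.

ε-productions: A → ε
So A is immediately nullable.
No further non-terminal can be added: every production for the remaining non-terminals contains a terminal or a non-nullable non-terminal.
Nullable = { 'A' }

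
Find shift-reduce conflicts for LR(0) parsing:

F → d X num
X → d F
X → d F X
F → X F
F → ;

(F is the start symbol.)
Yes — I5: [X → d F .] vs [X → . d F]

A shift-reduce conflict occurs when an LR(0) state has both:
  - a complete (reduce) item [A → α .] (dot at the end), and
  - a shift item [B → β . c γ] (dot before a terminal).

Augment with F' → F and build the canonical LR(0) collection (I0 = CLOSURE({[F' → . F]}), then GOTO on every symbol after a dot until no new states appear). It has 11 states:
  I0: { [F → . ;], [F → . X F], [F → . d X num], [F' → . F], [X → . d F X], [X → . d F] }  — shift
  I1: { [F → ; .] }  — reduce
  I2: { [F' → F .] }  — accept
  I3: { [F → . ;], [F → . X F], [F → . d X num], [F → X . F], [X → . d F X], [X → . d F] }  — shift
  I4: { [F → . ;], [F → . X F], [F → . d X num], [F → d . X num], [X → . d F X], [X → . d F], [X → d . F X], [X → d . F] }  — shift
  I5: { [X → . d F X], [X → . d F], [X → d F . X], [X → d F .] }  — shift, reduce
  I6: { [F → . ;], [F → . X F], [F → . d X num], [F → X . F], [F → d X . num], [X → . d F X], [X → . d F] }  — shift
  I7: { [F → X F .] }  — reduce
  I8: { [F → d X num .] }  — reduce
  I9: { [X → d F X .] }  — reduce
  I10: { [F → . ;], [F → . X F], [F → . d X num], [X → . d F X], [X → . d F], [X → d . F X], [X → d . F] }  — shift

I5 contains reduce item [X → d F .] and shift items [X → . d F], [X → . d F X] — shift-reduce conflict.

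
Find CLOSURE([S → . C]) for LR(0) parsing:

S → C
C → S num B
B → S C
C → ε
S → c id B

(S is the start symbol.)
{ [C → . S num B], [C → .], [S → . C], [S → . c id B] }

Start with: [S → . C]
  [S → . C] has the dot before C: add [C → . S num B], [C → .]
  [C → . S num B] has the dot before S: add [S → . c id B]
No further items can be added.

CLOSURE = { [C → . S num B], [C → .], [S → . C], [S → . c id B] }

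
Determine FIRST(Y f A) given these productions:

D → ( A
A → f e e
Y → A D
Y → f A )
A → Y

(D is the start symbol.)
FIRST sets of the non-terminals involved (from the grammar, by fixed-point iteration):
  FIRST(Y) = { 'f' }

To compute FIRST(Y f A), process the symbols left to right:
Symbol Y is a non-terminal. Add FIRST(Y) \ {ε} = { 'f' }
Y is not nullable (ε ∉ FIRST(Y)), so stop here.
FIRST(Y f A) = { 'f' }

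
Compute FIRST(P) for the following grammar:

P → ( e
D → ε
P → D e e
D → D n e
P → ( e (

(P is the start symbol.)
FIRST sets of the other non-terminals involved (by the same procedure, iterated to a fixed point):
  FIRST(D) = { 'n', ε }

From P → ( e:
  - '(' is a terminal: add '(' and stop
From P → D e e:
  - D is a non-terminal: add FIRST(D) \ {ε} = { 'n' }
    D is nullable, so continue to the next symbol
  - e is a terminal: add 'e' and stop
From P → ( e (:
  - '(' is a terminal: add '(' and stop

Collecting: FIRST(P) = { '(', 'e', 'n' }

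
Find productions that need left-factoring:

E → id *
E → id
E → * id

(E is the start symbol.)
Left-factoring is needed when two productions for the same non-terminal
share a common prefix on the right-hand side.

Productions for E:
  E → id *
  E → id
  E → * id

Found common prefix 'id' in productions for E

Answer: Yes, E has productions with common prefix 'id'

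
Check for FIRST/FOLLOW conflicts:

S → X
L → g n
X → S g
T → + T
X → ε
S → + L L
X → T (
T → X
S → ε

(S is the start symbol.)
Yes. S → X with FOLLOW(S) on { 'g' }; X → S g with FOLLOW(X) on { '(', 'g' }; X → T '(' with FOLLOW(X) on { '(', 'g' }

Nullable non-terminals: S, T, X.
FIRST sets used below: FIRST(X) = { '(', '+', 'g', ε }, FIRST(S) = { '(', '+', 'g', ε }, FIRST(T) = { '(', '+', 'g', ε }

S: nullable alternative(s) S → X, S → ε; FOLLOW(S) = { $, 'g' }
  S → X: FIRST \ {ε} = { '(', '+', 'g' } — overlaps FOLLOW(S) on { 'g' }: CONFLICT
  S → + L L: FIRST \ {ε} = { '+' } — disjoint from FOLLOW(S)
  S → ε: FIRST \ {ε} = { } — disjoint from FOLLOW(S)

T: nullable alternative(s) T → X; FOLLOW(T) = { '(' }
  T → + T: FIRST \ {ε} = { '+' } — disjoint from FOLLOW(T)
  T → X: FIRST \ {ε} = { '(', '+', 'g' } — this is the only nullable alternative, skip

X: nullable alternative(s) X → ε; FOLLOW(X) = { $, '(', 'g' }
  X → S g: FIRST \ {ε} = { '(', '+', 'g' } — overlaps FOLLOW(X) on { '(', 'g' }: CONFLICT
  X → ε: FIRST \ {ε} = { } — this is the only nullable alternative, skip
  X → T (: FIRST \ {ε} = { '(', '+', 'g' } — overlaps FOLLOW(X) on { '(', 'g' }: CONFLICT

L has no nullable alternative, so no FIRST/FOLLOW check is needed there.

So the grammar has 3 FIRST/FOLLOW conflicts (marked CONFLICT above).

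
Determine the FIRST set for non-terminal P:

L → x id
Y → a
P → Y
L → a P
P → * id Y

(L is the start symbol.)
To compute FIRST(P), examine every production with P on the left-hand side, reading each right-hand side left to right until a non-nullable symbol is reached.

FIRST sets of the other non-terminals involved (by the same procedure, iterated to a fixed point):
  FIRST(Y) = { 'a' }

From P → Y:
  - Y is a non-terminal: add FIRST(Y) \ {ε} = { 'a' }
    Y is not nullable, so stop
From P → * id Y:
  - '*' is a terminal: add '*' and stop

Collecting: FIRST(P) = { '*', 'a' }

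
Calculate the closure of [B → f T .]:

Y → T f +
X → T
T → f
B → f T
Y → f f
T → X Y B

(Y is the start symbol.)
To compute CLOSURE, for each item [A → α.Bβ] where B is a non-terminal, add [B → .γ] for all productions B → γ; repeat for the newly added items until nothing changes.

Start with: [B → f T .]
The dot is at the end, so nothing is added.

CLOSURE = { [B → f T .] }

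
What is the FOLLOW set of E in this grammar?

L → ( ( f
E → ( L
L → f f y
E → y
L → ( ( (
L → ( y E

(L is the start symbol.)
To compute FOLLOW(E), find every occurrence of E on a right-hand side N → α E β: add FIRST(β) \ {ε}, and if β is empty or nullable also add FOLLOW(N). Iterate to a fixed point.

In L → ( y E: E is at the end, add FOLLOW(L)

The FOLLOW sets referred to above (computed the same way, to a fixed point):
  FOLLOW(L) = { $ }

Taking the union: FOLLOW(E) = { $ }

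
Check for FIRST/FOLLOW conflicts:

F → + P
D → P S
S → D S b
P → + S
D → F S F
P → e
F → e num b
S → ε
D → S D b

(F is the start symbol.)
A FIRST/FOLLOW conflict occurs when a non-terminal N has a nullable alternative N → β (β ⇒* ε) and another alternative N → α with FIRST(α) ∩ FOLLOW(N) ≠ ∅: on such a lookahead the parser cannot decide between expanding α and letting N vanish via β.

Nullable non-terminals: S.
FIRST sets used below: FIRST(D) = { '+', 'e' }

S: nullable alternative(s) S → ε; FOLLOW(S) = { $, '+', 'b', 'e' }
  S → D S b: FIRST \ {ε} = { '+', 'e' } — overlaps FOLLOW(S) on { '+', 'e' }: CONFLICT
  S → ε: FIRST \ {ε} = { } — this is the only nullable alternative, skip

D, F, P have no nullable alternative, so no FIRST/FOLLOW check is needed there.

So the grammar has 1 FIRST/FOLLOW conflict (marked CONFLICT above).

Answer: Yes. S → D S b with FOLLOW(S) on { '+', 'e' }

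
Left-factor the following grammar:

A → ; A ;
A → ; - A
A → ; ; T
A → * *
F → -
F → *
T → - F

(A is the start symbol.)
Left-factoring transforms A → αβ₁ | αβ₂ into A → αA' and A' → β₁ | β₂
(α is the longest common prefix among the alternatives). Repeat until
no nonterminal has two alternatives with a common prefix.

Round 1: A has alternatives sharing prefix ';'. Introduce A': A → ; A'
  Add: A' → A ;
  Add: A' → - A
  Add: A' → ; T

No remaining common prefixes — done.

Resulting grammar:
A → ; A'
A' → A ;
A' → - A
A' → ; T
A → * *
F → -
F → *
T → - F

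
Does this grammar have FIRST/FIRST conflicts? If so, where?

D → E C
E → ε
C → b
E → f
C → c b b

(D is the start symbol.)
No FIRST/FIRST conflicts.

A FIRST/FIRST conflict occurs when two productions N → α and N → β for the same non-terminal have FIRST(α) ∩ FIRST(β) ≠ ∅ (with ε ∈ FIRST of a nullable right-hand side, so two nullable alternatives also conflict).

Productions for E:
  E → ε: FIRST = { ε }
  E → f: FIRST = { 'f' }
Productions for C:
  C → b: FIRST = { 'b' }
  C → c b b: FIRST = { 'c' }
D has only one production, so no FIRST/FIRST conflict is possible there.

All alternatives of each non-terminal have pairwise disjoint FIRST sets.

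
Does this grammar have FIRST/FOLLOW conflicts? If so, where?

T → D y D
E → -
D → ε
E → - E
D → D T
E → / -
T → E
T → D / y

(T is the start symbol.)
Yes. D → D T with FOLLOW(D) on { '-', '/', 'y' }

Nullable non-terminals: D.
FIRST sets used below: FIRST(D) = { '-', '/', 'y', ε }, FIRST(T) = { '-', '/', 'y' }

D: nullable alternative(s) D → ε; FOLLOW(D) = { $, '-', '/', 'y' }
  D → ε: FIRST \ {ε} = { } — this is the only nullable alternative, skip
  D → D T: FIRST \ {ε} = { '-', '/', 'y' } — overlaps FOLLOW(D) on { '-', '/', 'y' }: CONFLICT

E, T have no nullable alternative, so no FIRST/FOLLOW check is needed there.

So the grammar has 1 FIRST/FOLLOW conflict (marked CONFLICT above).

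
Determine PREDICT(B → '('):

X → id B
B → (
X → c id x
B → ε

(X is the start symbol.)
{ '(' }

PREDICT(B → '(') = (FIRST(RHS) \ {ε}) ∪ (FOLLOW(B) if ε ∈ FIRST(RHS), i.e. RHS ⇒* ε)
FIRST('(') = { '(' }
ε ∉ FIRST('('), so FOLLOW(B) is not added.
PREDICT(B → '(') = { '(' }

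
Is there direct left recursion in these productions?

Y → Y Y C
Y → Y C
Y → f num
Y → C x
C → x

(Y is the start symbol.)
Direct left recursion occurs when N → N α for some non-terminal N (the right-hand side begins with the left-hand side itself).

Y → Y Y C: LEFT RECURSIVE (starts with Y)
Y → Y C: LEFT RECURSIVE (starts with Y)
Y → f num: starts with f
Y → C x: starts with C
C → x: starts with x

The grammar has direct left recursion on: Y.

Answer: Yes, Y is left-recursive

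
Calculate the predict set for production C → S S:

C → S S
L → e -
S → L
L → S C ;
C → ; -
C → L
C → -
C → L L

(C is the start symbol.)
{ 'e' }

PREDICT(C → S S) = (FIRST(RHS) \ {ε}) ∪ (FOLLOW(C) if ε ∈ FIRST(RHS), i.e. RHS ⇒* ε)
FIRST(S) = { 'e' }
FIRST(S S) = { 'e' }
ε ∉ FIRST(S S), so FOLLOW(C) is not added.
PREDICT(C → S S) = { 'e' }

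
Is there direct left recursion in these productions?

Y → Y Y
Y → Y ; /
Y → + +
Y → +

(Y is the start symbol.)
Yes, Y is left-recursive

Direct left recursion occurs when N → N α for some non-terminal N (the right-hand side begins with the left-hand side itself).

Y → Y Y: LEFT RECURSIVE (starts with Y)
Y → Y ; /: LEFT RECURSIVE (starts with Y)
Y → + +: starts with '+'
Y → +: starts with '+'

The grammar has direct left recursion on: Y.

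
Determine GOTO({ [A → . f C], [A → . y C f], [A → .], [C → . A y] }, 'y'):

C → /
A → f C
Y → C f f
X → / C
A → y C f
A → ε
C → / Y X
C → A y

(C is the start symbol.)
{ [A → . f C], [A → . y C f], [A → .], [A → y . C f], [C → . / Y X], [C → . /], [C → . A y] }

GOTO(I, 'y') = CLOSURE({ [A → αX.β] : [A → α.Xβ] ∈ I, X = 'y' })

Items with dot before 'y', with the dot advanced:
  [A → . y C f] → [A → y . C f]
Closure of the advanced items:
  [A → y . C f] has the dot before C: add [C → . /], [C → . / Y X], [C → . A y]
  [C → . A y] has the dot before A: add [A → . f C], [A → . y C f], [A → .]

GOTO = { [A → . f C], [A → . y C f], [A → .], [A → y . C f], [C → . / Y X], [C → . /], [C → . A y] }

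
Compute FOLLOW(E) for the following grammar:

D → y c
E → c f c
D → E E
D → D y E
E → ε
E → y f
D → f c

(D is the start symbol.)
{ $, 'c', 'y' }

In D → E E: E is followed by E, add FIRST(E) \ {ε} = { 'c', 'y' }
  E is nullable, so also add FOLLOW(D)
In D → E E: E is at the end, add FOLLOW(D)
In D → D y E: E is at the end, add FOLLOW(D)

The FOLLOW sets referred to above (computed the same way, to a fixed point):
  FOLLOW(D) = { $, 'y' }

Taking the union: FOLLOW(E) = { $, 'c', 'y' }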